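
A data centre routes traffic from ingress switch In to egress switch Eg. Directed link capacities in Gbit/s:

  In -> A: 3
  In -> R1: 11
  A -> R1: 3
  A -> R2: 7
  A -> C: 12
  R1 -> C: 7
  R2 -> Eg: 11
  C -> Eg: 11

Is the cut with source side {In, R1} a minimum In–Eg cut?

Yes — it is a minimum cut (capacity 10).

Given cut capacity: 3 + 7 = 10.
Augment In→A→R2→Eg: bottleneck 3, flow now 3.
Augment In→R1→C→Eg: bottleneck 7, flow now 10.
No augmenting path remains; maximum flow = 10.
Cut capacity 10 equals the max flow, so it is a minimum cut.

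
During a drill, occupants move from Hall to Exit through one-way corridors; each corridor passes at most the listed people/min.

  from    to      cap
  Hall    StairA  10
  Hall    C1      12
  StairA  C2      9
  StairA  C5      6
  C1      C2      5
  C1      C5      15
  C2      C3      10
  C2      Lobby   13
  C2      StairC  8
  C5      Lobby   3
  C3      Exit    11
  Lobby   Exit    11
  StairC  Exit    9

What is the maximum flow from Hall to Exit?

17

Augment Hall→StairA→C2→C3→Exit: bottleneck 9, flow now 9.
Augment Hall→StairA→C5→Lobby→Exit: bottleneck 1, flow now 10.
Augment Hall→C1→C2→C3→Exit: bottleneck 1, flow now 11.
Augment Hall→C1→C2→Lobby→Exit: bottleneck 4, flow now 15.
Augment Hall→C1→C5→Lobby→Exit: bottleneck 2, flow now 17.
No augmenting path remains; maximum flow = 17.
In the residual graph, reachable from Hall: {Hall, StairA, C1, C5}.
Min-cut edges: StairA→C2 (9), C1→C2 (5), C5→Lobby (3); capacity 9 + 5 + 3 = 17.
This cut is saturated, so no flow can exceed 17.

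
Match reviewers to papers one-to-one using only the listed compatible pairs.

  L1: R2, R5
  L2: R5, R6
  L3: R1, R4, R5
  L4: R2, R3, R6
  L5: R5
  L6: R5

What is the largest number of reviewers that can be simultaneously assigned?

5

Unit-capacity flow: source→left, listed edges, right→sink; max matching = max flow.
Augmenting path L1→R2 (+1); matched 1.
Augmenting path L2→R5 (+1); matched 2.
Augmenting path L3→R1 (+1); matched 3.
Augmenting path L4→R3 (+1); matched 4.
Augmenting path L5→R5→L2→R6 (+1); matched 5.
No augmenting path remains; maximum matching = 5.
König certificate: {L1, L2, L3, L4, R5} is a vertex cover of size 5 (every listed pair touches it), so no matching can be larger.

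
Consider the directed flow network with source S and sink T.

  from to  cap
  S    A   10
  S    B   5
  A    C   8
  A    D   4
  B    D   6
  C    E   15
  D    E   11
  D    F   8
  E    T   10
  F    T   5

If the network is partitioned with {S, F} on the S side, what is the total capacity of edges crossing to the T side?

20

Edges leaving {S, F}: S→A (10), S→B (5), F→T (5).
Cut capacity = 10 + 5 + 5 = 20.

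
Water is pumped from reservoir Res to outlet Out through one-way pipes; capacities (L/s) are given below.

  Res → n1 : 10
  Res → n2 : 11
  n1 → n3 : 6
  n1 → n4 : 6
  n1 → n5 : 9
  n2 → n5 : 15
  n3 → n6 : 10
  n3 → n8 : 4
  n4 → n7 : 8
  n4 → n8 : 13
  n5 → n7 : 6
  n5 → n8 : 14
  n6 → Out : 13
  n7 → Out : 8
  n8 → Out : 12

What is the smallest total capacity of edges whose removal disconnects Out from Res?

Augment Res→n1→n3→n6→Out: bottleneck 6, flow now 6.
Augment Res→n1→n4→n7→Out: bottleneck 4, flow now 10.
Augment Res→n2→n5→n7→Out: bottleneck 4, flow now 14.
Augment Res→n2→n5→n8→Out: bottleneck 7, flow now 21.
No augmenting path remains; maximum flow = 21.
By max-flow min-cut, the minimum cut capacity equals the max flow.
In the residual graph, reachable from Res: {Res}.
Min-cut edges: Res→n1 (10), Res→n2 (11); capacity 10 + 11 = 21.

21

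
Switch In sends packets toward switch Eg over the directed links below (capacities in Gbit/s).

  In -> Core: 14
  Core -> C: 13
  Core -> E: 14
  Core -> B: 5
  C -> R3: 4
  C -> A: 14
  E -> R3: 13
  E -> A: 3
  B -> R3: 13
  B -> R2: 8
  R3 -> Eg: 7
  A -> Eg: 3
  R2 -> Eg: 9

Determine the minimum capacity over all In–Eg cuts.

Augment In→Core→C→R3→Eg: bottleneck 4, flow now 4.
Augment In→Core→C→A→Eg: bottleneck 3, flow now 7.
Augment In→Core→E→R3→Eg: bottleneck 3, flow now 10.
Augment In→Core→B→R2→Eg: bottleneck 4, flow now 14.
No augmenting path remains; maximum flow = 14.
By max-flow min-cut, the minimum cut capacity equals the max flow.
In the residual graph, reachable from In: {In}.
Min-cut edges: In→Core (14); capacity 14 = 14.

14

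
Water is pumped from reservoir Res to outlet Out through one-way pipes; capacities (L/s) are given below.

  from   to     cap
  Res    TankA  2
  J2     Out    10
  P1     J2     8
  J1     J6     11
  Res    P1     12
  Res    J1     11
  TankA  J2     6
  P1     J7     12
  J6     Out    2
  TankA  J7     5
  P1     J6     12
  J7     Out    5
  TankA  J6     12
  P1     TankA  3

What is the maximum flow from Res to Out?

16

Augment Res→P1→J6→Out: bottleneck 2, flow now 2.
Augment Res→P1→J2→Out: bottleneck 8, flow now 10.
Augment Res→P1→J7→Out: bottleneck 2, flow now 12.
Augment Res→TankA→J2→Out: bottleneck 2, flow now 14.
Augment Res→J1→J6→P1→J7→Out: bottleneck 2, flow now 16. (uses reverse residual edge)
No augmenting path remains; maximum flow = 16.
In the residual graph, reachable from Res: {Res, J1, J6}.
Min-cut edges: Res→P1 (12), Res→TankA (2), J6→Out (2); capacity 12 + 2 + 2 = 16.
This cut is saturated, so no flow can exceed 16.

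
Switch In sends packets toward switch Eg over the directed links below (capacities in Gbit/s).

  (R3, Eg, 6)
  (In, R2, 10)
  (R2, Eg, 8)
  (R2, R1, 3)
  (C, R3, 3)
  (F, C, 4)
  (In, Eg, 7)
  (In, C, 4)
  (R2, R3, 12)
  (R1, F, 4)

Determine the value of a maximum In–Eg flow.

20

Augment In→Eg: bottleneck 7, flow now 7.
Augment In→R2→Eg: bottleneck 8, flow now 15.
Augment In→R2→R3→Eg: bottleneck 2, flow now 17.
Augment In→C→R3→Eg: bottleneck 3, flow now 20.
No augmenting path remains; maximum flow = 20.
In the residual graph, reachable from In: {In, C}.
Min-cut edges: In→R2 (10), In→Eg (7), C→R3 (3); capacity 10 + 7 + 3 = 20.
This cut is saturated, so no flow can exceed 20.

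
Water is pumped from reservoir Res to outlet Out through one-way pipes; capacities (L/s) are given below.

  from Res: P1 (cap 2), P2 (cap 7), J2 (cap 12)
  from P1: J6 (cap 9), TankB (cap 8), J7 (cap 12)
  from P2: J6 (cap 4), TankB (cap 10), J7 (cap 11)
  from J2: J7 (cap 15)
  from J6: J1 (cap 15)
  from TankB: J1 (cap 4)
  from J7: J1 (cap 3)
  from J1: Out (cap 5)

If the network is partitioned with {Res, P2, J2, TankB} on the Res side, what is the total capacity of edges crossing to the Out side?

Edges leaving {Res, P2, J2, TankB}: Res→P1 (2), P2→J6 (4), P2→J7 (11), J2→J7 (15), TankB→J1 (4).
Cut capacity = 2 + 4 + 11 + 15 + 4 = 36.

36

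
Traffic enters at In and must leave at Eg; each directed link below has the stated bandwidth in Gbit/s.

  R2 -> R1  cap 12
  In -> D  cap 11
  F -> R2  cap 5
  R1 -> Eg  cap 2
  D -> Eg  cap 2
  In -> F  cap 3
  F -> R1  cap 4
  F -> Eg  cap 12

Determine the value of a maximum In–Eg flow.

Augment In→F→Eg: bottleneck 3, flow now 3.
Augment In→D→Eg: bottleneck 2, flow now 5.
No augmenting path remains; maximum flow = 5.
In the residual graph, reachable from In: {In, D}.
Min-cut edges: In→F (3), D→Eg (2); capacity 3 + 2 = 5.
This cut is saturated, so no flow can exceed 5.

5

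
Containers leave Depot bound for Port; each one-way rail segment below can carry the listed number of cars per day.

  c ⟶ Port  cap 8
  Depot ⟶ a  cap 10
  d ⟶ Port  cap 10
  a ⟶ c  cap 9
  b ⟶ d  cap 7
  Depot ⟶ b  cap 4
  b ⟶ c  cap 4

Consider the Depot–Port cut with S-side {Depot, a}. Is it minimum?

Given cut capacity: 4 + 9 = 13.
Augment Depot→a→c→Port: bottleneck 8, flow now 8.
Augment Depot→b→d→Port: bottleneck 4, flow now 12.
No augmenting path remains; maximum flow = 12.
In the residual graph, reachable from Depot: {Depot, a, c}.
Min-cut edges: Depot→b (4), c→Port (8); capacity 4 + 8 = 12.
Cut capacity 13 exceeds the max flow 12, so it is not minimum.

No — its capacity is 13, but the minimum cut has capacity 12.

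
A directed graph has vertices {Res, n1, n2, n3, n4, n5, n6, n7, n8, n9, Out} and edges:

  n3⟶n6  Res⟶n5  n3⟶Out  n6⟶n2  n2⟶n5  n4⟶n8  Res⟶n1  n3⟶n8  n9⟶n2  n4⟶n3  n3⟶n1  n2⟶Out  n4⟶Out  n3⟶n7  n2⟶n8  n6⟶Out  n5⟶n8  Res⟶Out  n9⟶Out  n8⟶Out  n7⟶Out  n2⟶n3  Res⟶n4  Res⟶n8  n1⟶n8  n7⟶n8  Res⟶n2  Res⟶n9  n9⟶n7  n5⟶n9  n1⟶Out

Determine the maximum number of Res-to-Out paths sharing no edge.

Assign every edge capacity 1; by Menger, the answer equals the max flow.
Path Res→Out (+1); total 1.
Path Res→n1→Out (+1); total 2.
Path Res→n2→Out (+1); total 3.
Path Res→n4→Out (+1); total 4.
Path Res→n8→Out (+1); total 5.
Path Res→n9→Out (+1); total 6.
Path Res→n5→n9→n7→Out (+1); total 7.
No residual Res→Out path; max flow = 7.
Certifying cut of size 7: {Res→Out, Res→n1, Res→n2, Res→n4, Res→n5, Res→n8, Res→n9}.

7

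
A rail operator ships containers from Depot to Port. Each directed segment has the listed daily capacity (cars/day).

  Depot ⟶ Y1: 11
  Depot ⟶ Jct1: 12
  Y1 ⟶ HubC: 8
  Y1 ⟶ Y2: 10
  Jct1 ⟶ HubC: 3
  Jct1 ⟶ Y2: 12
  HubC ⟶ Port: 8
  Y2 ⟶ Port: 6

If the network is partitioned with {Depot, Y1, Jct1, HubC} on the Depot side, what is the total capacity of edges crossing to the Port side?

30

Edges leaving {Depot, Y1, Jct1, HubC}: Y1→Y2 (10), Jct1→Y2 (12), HubC→Port (8).
Cut capacity = 10 + 12 + 8 = 30.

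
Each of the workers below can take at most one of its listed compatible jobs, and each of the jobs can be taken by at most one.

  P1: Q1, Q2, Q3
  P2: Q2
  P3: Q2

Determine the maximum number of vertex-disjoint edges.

Unit-capacity flow: source→left, listed edges, right→sink; max matching = max flow.
Augmenting path P1→Q1 (+1); matched 1.
Augmenting path P2→Q2 (+1); matched 2.
No augmenting path remains; maximum matching = 2.
König certificate: {P1, Q2} is a vertex cover of size 2 (every listed pair touches it), so no matching can be larger.

2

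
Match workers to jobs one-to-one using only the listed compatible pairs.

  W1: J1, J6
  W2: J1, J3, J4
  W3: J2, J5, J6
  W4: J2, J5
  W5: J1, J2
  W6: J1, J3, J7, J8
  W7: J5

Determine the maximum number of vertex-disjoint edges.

Unit-capacity flow: source→left, listed edges, right→sink; max matching = max flow.
Augmenting path W1→J1 (+1); matched 1.
Augmenting path W2→J3 (+1); matched 2.
Augmenting path W3→J2 (+1); matched 3.
Augmenting path W4→J5 (+1); matched 4.
Augmenting path W6→J7 (+1); matched 5.
Augmenting path W5→J1→W1→J6 (+1); matched 6.
No augmenting path remains; maximum matching = 6.
König certificate: {W2, W6, J1, J2, J5, J6} is a vertex cover of size 6 (every listed pair touches it), so no matching can be larger.

6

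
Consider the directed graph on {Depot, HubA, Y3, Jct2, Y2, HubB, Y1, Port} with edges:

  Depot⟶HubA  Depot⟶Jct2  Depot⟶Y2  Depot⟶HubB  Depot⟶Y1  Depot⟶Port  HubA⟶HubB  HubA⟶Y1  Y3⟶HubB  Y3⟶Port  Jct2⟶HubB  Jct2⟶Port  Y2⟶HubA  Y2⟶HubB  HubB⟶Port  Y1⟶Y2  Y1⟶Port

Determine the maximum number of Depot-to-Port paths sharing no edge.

4

Assign every edge capacity 1; by Menger, the answer equals the max flow.
Path Depot→Port (+1); total 1.
Path Depot→Jct2→Port (+1); total 2.
Path Depot→HubB→Port (+1); total 3.
Path Depot→Y1→Port (+1); total 4.
No residual Depot→Port path; max flow = 4.
Certifying cut of size 4: {Depot→Jct2, Depot→Port, HubB→Port, Y1→Port}.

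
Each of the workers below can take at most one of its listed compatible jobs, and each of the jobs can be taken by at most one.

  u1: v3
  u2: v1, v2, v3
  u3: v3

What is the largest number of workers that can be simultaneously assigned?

Unit-capacity flow: source→left, listed edges, right→sink; max matching = max flow.
Augmenting path u1→v3 (+1); matched 1.
Augmenting path u2→v1 (+1); matched 2.
No augmenting path remains; maximum matching = 2.
König certificate: {u2, v3} is a vertex cover of size 2 (every listed pair touches it), so no matching can be larger.

2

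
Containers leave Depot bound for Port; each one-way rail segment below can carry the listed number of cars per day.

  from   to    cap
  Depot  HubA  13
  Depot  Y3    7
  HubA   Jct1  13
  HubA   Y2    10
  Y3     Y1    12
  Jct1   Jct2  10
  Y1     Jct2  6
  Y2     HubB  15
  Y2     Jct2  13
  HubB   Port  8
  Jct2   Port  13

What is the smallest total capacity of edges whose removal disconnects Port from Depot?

19

Augment Depot→HubA→Jct1→Jct2→Port: bottleneck 10, flow now 10.
Augment Depot→HubA→Y2→HubB→Port: bottleneck 3, flow now 13.
Augment Depot→Y3→Y1→Jct2→Port: bottleneck 3, flow now 16.
Augment Depot→Y3→Y1→Jct2→Jct1→HubA→Y2→HubB→Port: bottleneck 3, flow now 19. (uses reverse residual edge)
No augmenting path remains; maximum flow = 19.
By max-flow min-cut, the minimum cut capacity equals the max flow.
In the residual graph, reachable from Depot: {Depot, Y3, Y1}.
Min-cut edges: Depot→HubA (13), Y1→Jct2 (6); capacity 13 + 6 = 19.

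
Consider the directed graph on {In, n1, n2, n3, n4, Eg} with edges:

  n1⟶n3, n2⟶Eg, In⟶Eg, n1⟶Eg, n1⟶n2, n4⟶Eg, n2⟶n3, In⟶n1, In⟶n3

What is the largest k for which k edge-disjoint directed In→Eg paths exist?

2

Assign every edge capacity 1; by Menger, the answer equals the max flow.
Path In→Eg (+1); total 1.
Path In→n1→Eg (+1); total 2.
No residual In→Eg path; max flow = 2.
Certifying cut of size 2: {In→Eg, In→n1}.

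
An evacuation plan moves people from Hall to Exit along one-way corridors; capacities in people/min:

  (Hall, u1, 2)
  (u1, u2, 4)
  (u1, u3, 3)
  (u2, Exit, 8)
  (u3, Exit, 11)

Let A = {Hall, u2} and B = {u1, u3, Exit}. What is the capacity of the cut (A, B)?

Edges leaving {Hall, u2}: Hall→u1 (2), u2→Exit (8).
Cut capacity = 2 + 8 = 10.

10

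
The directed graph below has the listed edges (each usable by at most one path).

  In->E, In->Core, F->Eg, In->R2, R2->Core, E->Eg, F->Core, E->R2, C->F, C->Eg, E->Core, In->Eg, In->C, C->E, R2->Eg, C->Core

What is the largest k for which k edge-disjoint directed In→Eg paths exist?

Assign every edge capacity 1; by Menger, the answer equals the max flow.
Path In→Eg (+1); total 1.
Path In→C→Eg (+1); total 2.
Path In→E→Eg (+1); total 3.
Path In→R2→Eg (+1); total 4.
No residual In→Eg path; max flow = 4.
Certifying cut of size 4: {In→C, In→E, In→Eg, In→R2}.

4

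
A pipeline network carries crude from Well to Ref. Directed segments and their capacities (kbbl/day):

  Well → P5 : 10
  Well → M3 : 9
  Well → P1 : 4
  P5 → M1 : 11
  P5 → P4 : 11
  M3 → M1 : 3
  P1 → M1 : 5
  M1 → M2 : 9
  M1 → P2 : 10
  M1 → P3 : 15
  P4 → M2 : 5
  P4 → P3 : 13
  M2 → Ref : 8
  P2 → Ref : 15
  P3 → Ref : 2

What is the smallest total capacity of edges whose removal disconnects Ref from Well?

17

Augment Well→P5→M1→M2→Ref: bottleneck 8, flow now 8.
Augment Well→P5→M1→P2→Ref: bottleneck 2, flow now 10.
Augment Well→M3→M1→P2→Ref: bottleneck 3, flow now 13.
Augment Well→P1→M1→P2→Ref: bottleneck 4, flow now 17.
No augmenting path remains; maximum flow = 17.
By max-flow min-cut, the minimum cut capacity equals the max flow.
In the residual graph, reachable from Well: {Well, M3}.
Min-cut edges: Well→P5 (10), Well→P1 (4), M3→M1 (3); capacity 10 + 4 + 3 = 17.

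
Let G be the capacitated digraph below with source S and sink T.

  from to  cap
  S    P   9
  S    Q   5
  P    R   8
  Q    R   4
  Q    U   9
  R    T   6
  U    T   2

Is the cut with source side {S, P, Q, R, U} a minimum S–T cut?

Given cut capacity: 6 + 2 = 8.
Augment S→P→R→T: bottleneck 6, flow now 6.
Augment S→Q→U→T: bottleneck 2, flow now 8.
No augmenting path remains; maximum flow = 8.
Cut capacity 8 equals the max flow, so it is a minimum cut.

Yes — it is a minimum cut (capacity 8).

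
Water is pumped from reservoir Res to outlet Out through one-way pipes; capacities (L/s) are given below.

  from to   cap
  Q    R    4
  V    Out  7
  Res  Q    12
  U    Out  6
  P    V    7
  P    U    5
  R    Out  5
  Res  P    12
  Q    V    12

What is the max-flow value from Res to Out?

Augment Res→P→U→Out: bottleneck 5, flow now 5.
Augment Res→P→V→Out: bottleneck 7, flow now 12.
Augment Res→Q→R→Out: bottleneck 4, flow now 16.
No augmenting path remains; maximum flow = 16.
In the residual graph, reachable from Res: {Res, P, Q, V}.
Min-cut edges: P→U (5), Q→R (4), V→Out (7); capacity 5 + 4 + 7 = 16.
This cut is saturated, so no flow can exceed 16.

16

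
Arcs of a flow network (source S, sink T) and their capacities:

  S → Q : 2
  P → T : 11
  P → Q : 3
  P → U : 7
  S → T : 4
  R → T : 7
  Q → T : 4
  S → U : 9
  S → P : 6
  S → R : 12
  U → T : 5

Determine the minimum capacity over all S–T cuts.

24

Augment S→T: bottleneck 4, flow now 4.
Augment S→P→T: bottleneck 6, flow now 10.
Augment S→Q→T: bottleneck 2, flow now 12.
Augment S→R→T: bottleneck 7, flow now 19.
Augment S→U→T: bottleneck 5, flow now 24.
No augmenting path remains; maximum flow = 24.
By max-flow min-cut, the minimum cut capacity equals the max flow.
In the residual graph, reachable from S: {S, R, U}.
Min-cut edges: S→P (6), S→Q (2), S→T (4), R→T (7), U→T (5); capacity 6 + 2 + 4 + 7 + 5 = 24.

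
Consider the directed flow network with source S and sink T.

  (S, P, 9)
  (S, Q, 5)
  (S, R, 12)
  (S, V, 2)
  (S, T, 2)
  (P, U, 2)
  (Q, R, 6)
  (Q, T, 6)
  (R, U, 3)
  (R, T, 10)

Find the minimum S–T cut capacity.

17

Augment S→T: bottleneck 2, flow now 2.
Augment S→Q→T: bottleneck 5, flow now 7.
Augment S→R→T: bottleneck 10, flow now 17.
No augmenting path remains; maximum flow = 17.
By max-flow min-cut, the minimum cut capacity equals the max flow.
In the residual graph, reachable from S: {S, P, R, U, V}.
Min-cut edges: S→Q (5), S→T (2), R→T (10); capacity 5 + 2 + 10 = 17.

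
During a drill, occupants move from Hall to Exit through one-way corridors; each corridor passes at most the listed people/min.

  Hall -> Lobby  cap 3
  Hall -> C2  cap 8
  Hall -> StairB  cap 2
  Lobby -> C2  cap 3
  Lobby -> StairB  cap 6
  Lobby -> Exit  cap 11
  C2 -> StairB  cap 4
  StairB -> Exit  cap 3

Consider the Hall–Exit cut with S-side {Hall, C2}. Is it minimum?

Given cut capacity: 3 + 2 + 4 = 9.
Augment Hall→Lobby→Exit: bottleneck 3, flow now 3.
Augment Hall→StairB→Exit: bottleneck 2, flow now 5.
Augment Hall→C2→StairB→Exit: bottleneck 1, flow now 6.
No augmenting path remains; maximum flow = 6.
In the residual graph, reachable from Hall: {Hall, C2, StairB}.
Min-cut edges: Hall→Lobby (3), StairB→Exit (3); capacity 3 + 3 = 6.
Cut capacity 9 exceeds the max flow 6, so it is not minimum.

No — its capacity is 9, but the minimum cut has capacity 6.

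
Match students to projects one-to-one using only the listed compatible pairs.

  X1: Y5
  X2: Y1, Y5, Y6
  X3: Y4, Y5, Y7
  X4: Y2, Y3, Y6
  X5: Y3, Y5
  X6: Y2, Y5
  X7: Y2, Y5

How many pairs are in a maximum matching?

6

Unit-capacity flow: source→left, listed edges, right→sink; max matching = max flow.
Augmenting path X1→Y5 (+1); matched 1.
Augmenting path X2→Y1 (+1); matched 2.
Augmenting path X3→Y4 (+1); matched 3.
Augmenting path X4→Y2 (+1); matched 4.
Augmenting path X5→Y3 (+1); matched 5.
Augmenting path X6→Y2→X4→Y6 (+1); matched 6.
No augmenting path remains; maximum matching = 6.
König certificate: {X2, X3, X4, X5, Y2, Y5} is a vertex cover of size 6 (every listed pair touches it), so no matching can be larger.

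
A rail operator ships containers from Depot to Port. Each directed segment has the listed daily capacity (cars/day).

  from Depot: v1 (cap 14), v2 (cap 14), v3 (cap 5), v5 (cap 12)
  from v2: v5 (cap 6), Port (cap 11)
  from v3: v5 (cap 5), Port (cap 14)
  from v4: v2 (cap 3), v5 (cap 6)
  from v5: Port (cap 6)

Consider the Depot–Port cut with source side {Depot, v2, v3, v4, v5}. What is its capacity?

Edges leaving {Depot, v2, v3, v4, v5}: Depot→v1 (14), v2→Port (11), v3→Port (14), v5→Port (6).
Cut capacity = 14 + 11 + 14 + 6 = 45.

45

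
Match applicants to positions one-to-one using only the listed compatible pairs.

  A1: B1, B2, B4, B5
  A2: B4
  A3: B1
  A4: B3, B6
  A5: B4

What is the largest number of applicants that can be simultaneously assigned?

4

Unit-capacity flow: source→left, listed edges, right→sink; max matching = max flow.
Augmenting path A1→B1 (+1); matched 1.
Augmenting path A2→B4 (+1); matched 2.
Augmenting path A4→B3 (+1); matched 3.
Augmenting path A3→B1→A1→B2 (+1); matched 4.
No augmenting path remains; maximum matching = 4.
König certificate: {A1, A3, A4, B4} is a vertex cover of size 4 (every listed pair touches it), so no matching can be larger.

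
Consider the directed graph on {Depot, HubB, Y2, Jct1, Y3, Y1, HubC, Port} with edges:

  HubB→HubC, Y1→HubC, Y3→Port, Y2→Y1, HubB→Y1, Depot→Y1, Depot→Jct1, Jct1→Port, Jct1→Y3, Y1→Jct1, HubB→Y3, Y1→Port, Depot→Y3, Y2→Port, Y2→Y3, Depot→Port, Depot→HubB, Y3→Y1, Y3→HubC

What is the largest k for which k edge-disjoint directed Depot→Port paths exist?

4

Assign every edge capacity 1; by Menger, the answer equals the max flow.
Path Depot→Port (+1); total 1.
Path Depot→Jct1→Port (+1); total 2.
Path Depot→Y3→Port (+1); total 3.
Path Depot→Y1→Port (+1); total 4.
No residual Depot→Port path; max flow = 4.
Certifying cut of size 4: {Depot→Port, Jct1→Port, Y1→Port, Y3→Port}.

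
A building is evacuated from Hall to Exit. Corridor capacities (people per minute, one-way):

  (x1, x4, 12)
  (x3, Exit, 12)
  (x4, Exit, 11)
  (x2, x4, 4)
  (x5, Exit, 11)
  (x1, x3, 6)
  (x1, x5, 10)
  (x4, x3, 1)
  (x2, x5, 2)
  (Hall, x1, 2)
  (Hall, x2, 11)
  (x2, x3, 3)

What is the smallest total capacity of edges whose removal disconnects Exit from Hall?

11

Augment Hall→x1→x3→Exit: bottleneck 2, flow now 2.
Augment Hall→x2→x3→Exit: bottleneck 3, flow now 5.
Augment Hall→x2→x4→Exit: bottleneck 4, flow now 9.
Augment Hall→x2→x5→Exit: bottleneck 2, flow now 11.
No augmenting path remains; maximum flow = 11.
By max-flow min-cut, the minimum cut capacity equals the max flow.
In the residual graph, reachable from Hall: {Hall, x2}.
Min-cut edges: Hall→x1 (2), x2→x3 (3), x2→x4 (4), x2→x5 (2); capacity 2 + 3 + 4 + 2 = 11.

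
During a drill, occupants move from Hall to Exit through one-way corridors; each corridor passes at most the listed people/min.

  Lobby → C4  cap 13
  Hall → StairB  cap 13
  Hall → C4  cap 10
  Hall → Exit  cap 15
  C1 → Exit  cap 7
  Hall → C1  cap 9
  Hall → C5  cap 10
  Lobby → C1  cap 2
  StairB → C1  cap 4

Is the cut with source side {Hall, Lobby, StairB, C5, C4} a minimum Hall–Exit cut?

No — its capacity is 30, but the minimum cut has capacity 22.

Given cut capacity: 9 + 15 + 2 + 4 = 30.
Augment Hall→Exit: bottleneck 15, flow now 15.
Augment Hall→C1→Exit: bottleneck 7, flow now 22.
No augmenting path remains; maximum flow = 22.
In the residual graph, reachable from Hall: {Hall, StairB, C5, C4, C1}.
Min-cut edges: Hall→Exit (15), C1→Exit (7); capacity 15 + 7 = 22.
Cut capacity 30 exceeds the max flow 22, so it is not minimum.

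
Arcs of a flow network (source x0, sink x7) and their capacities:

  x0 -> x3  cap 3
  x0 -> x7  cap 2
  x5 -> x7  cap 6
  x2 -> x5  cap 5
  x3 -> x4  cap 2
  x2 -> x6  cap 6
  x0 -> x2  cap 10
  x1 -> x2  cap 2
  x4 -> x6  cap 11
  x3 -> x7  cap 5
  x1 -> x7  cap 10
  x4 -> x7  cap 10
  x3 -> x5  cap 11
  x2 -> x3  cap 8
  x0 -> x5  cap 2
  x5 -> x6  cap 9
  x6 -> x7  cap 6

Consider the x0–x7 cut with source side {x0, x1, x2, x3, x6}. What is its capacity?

Edges leaving {x0, x1, x2, x3, x6}: x0→x5 (2), x0→x7 (2), x1→x7 (10), x2→x5 (5), x3→x4 (2), x3→x5 (11), x3→x7 (5), x6→x7 (6).
Cut capacity = 2 + 2 + 10 + 5 + 2 + 11 + 5 + 6 = 43.

43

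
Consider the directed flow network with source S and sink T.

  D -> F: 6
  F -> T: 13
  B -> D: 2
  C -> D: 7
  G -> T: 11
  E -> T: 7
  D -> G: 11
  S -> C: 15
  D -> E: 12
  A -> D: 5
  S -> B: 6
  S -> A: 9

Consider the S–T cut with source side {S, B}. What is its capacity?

Edges leaving {S, B}: S→A (9), S→C (15), B→D (2).
Cut capacity = 9 + 15 + 2 = 26.

26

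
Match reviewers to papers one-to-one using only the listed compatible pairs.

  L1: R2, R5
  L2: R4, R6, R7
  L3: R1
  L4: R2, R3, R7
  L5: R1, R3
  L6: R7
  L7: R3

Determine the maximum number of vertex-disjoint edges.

6

Unit-capacity flow: source→left, listed edges, right→sink; max matching = max flow.
Augmenting path L1→R2 (+1); matched 1.
Augmenting path L2→R4 (+1); matched 2.
Augmenting path L3→R1 (+1); matched 3.
Augmenting path L4→R3 (+1); matched 4.
Augmenting path L6→R7 (+1); matched 5.
Augmenting path L5→R3→L4→R2→L1→R5 (+1); matched 6.
No augmenting path remains; maximum matching = 6.
König certificate: {L1, L2, L4, L6, R1, R3} is a vertex cover of size 6 (every listed pair touches it), so no matching can be larger.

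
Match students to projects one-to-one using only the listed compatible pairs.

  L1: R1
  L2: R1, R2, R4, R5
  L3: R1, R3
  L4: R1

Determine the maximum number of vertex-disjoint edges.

Unit-capacity flow: source→left, listed edges, right→sink; max matching = max flow.
Augmenting path L1→R1 (+1); matched 1.
Augmenting path L2→R2 (+1); matched 2.
Augmenting path L3→R3 (+1); matched 3.
No augmenting path remains; maximum matching = 3.
König certificate: {L2, L3, R1} is a vertex cover of size 3 (every listed pair touches it), so no matching can be larger.

3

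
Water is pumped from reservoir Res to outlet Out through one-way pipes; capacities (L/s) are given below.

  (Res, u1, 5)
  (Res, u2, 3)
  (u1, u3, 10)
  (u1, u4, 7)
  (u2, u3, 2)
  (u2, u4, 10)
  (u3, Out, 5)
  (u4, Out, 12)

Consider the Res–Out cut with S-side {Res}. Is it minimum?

Given cut capacity: 5 + 3 = 8.
Augment Res→u1→u3→Out: bottleneck 5, flow now 5.
Augment Res→u2→u4→Out: bottleneck 3, flow now 8.
No augmenting path remains; maximum flow = 8.
Cut capacity 8 equals the max flow, so it is a minimum cut.

Yes — it is a minimum cut (capacity 8).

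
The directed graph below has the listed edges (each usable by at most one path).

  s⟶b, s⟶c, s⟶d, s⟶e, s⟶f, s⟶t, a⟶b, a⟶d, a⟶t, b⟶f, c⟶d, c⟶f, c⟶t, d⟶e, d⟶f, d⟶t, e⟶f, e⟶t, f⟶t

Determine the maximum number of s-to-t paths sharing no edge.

Assign every edge capacity 1; by Menger, the answer equals the max flow.
Path s→t (+1); total 1.
Path s→c→t (+1); total 2.
Path s→d→t (+1); total 3.
Path s→e→t (+1); total 4.
Path s→f→t (+1); total 5.
No residual s→t path; max flow = 5.
Certifying cut of size 5: {f→t, s→c, s→d, s→e, s→t}.

5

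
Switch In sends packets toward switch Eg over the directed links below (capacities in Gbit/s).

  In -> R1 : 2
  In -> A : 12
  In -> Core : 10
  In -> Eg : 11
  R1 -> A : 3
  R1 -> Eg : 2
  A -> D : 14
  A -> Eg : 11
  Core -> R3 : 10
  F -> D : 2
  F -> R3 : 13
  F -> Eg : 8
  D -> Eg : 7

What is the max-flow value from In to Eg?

Augment In→Eg: bottleneck 11, flow now 11.
Augment In→R1→Eg: bottleneck 2, flow now 13.
Augment In→A→Eg: bottleneck 11, flow now 24.
Augment In→A→D→Eg: bottleneck 1, flow now 25.
No augmenting path remains; maximum flow = 25.
In the residual graph, reachable from In: {In, Core, R3}.
Min-cut edges: In→R1 (2), In→A (12), In→Eg (11); capacity 2 + 12 + 11 = 25.
This cut is saturated, so no flow can exceed 25.

25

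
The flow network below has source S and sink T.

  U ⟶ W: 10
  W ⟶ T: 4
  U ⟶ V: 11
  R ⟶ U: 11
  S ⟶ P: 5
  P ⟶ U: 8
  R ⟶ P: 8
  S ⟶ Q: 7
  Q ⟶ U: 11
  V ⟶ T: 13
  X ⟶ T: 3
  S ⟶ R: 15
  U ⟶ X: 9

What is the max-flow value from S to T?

Augment S→P→U→V→T: bottleneck 5, flow now 5.
Augment S→Q→U→V→T: bottleneck 6, flow now 11.
Augment S→Q→U→W→T: bottleneck 1, flow now 12.
Augment S→R→U→W→T: bottleneck 3, flow now 15.
Augment S→R→U→X→T: bottleneck 3, flow now 18.
No augmenting path remains; maximum flow = 18.
In the residual graph, reachable from S: {S, P, Q, R, U, W, X}.
Min-cut edges: U→V (11), W→T (4), X→T (3); capacity 11 + 4 + 3 = 18.
This cut is saturated, so no flow can exceed 18.

18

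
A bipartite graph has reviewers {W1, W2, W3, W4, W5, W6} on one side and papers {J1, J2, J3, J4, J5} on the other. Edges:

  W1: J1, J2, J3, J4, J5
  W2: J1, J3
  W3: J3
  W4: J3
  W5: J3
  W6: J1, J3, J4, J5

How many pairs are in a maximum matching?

Unit-capacity flow: source→left, listed edges, right→sink; max matching = max flow.
Augmenting path W1→J1 (+1); matched 1.
Augmenting path W2→J3 (+1); matched 2.
Augmenting path W6→J4 (+1); matched 3.
Augmenting path W3→J3→W2→J1→W1→J2 (+1); matched 4.
No augmenting path remains; maximum matching = 4.
König certificate: {W1, W2, W6, J3} is a vertex cover of size 4 (every listed pair touches it), so no matching can be larger.

4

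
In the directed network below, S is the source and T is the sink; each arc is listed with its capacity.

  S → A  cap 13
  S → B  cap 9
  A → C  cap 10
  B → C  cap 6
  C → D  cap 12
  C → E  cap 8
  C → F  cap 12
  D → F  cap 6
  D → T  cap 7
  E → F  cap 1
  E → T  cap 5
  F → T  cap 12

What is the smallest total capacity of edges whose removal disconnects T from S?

16

Augment S→A→C→D→T: bottleneck 7, flow now 7.
Augment S→A→C→E→T: bottleneck 3, flow now 10.
Augment S→B→C→E→T: bottleneck 2, flow now 12.
Augment S→B→C→F→T: bottleneck 4, flow now 16.
No augmenting path remains; maximum flow = 16.
By max-flow min-cut, the minimum cut capacity equals the max flow.
In the residual graph, reachable from S: {S, A, B}.
Min-cut edges: A→C (10), B→C (6); capacity 10 + 6 = 16.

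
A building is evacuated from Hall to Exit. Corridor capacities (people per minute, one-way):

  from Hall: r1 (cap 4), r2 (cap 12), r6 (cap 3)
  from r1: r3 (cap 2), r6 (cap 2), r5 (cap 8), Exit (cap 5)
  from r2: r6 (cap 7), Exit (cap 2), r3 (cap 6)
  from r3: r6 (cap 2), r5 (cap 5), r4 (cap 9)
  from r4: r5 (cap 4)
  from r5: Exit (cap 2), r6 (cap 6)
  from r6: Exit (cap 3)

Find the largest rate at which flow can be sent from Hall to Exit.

Augment Hall→r1→Exit: bottleneck 4, flow now 4.
Augment Hall→r2→Exit: bottleneck 2, flow now 6.
Augment Hall→r6→Exit: bottleneck 3, flow now 9.
Augment Hall→r2→r3→r5→Exit: bottleneck 2, flow now 11.
No augmenting path remains; maximum flow = 11.
In the residual graph, reachable from Hall: {Hall, r2, r3, r4, r5, r6}.
Min-cut edges: Hall→r1 (4), r2→Exit (2), r5→Exit (2), r6→Exit (3); capacity 4 + 2 + 2 + 3 = 11.
This cut is saturated, so no flow can exceed 11.

11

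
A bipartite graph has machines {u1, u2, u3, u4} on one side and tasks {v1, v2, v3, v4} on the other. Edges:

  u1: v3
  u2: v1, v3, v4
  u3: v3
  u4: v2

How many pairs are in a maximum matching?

Unit-capacity flow: source→left, listed edges, right→sink; max matching = max flow.
Augmenting path u1→v3 (+1); matched 1.
Augmenting path u2→v1 (+1); matched 2.
Augmenting path u4→v2 (+1); matched 3.
No augmenting path remains; maximum matching = 3.
König certificate: {u2, u4, v3} is a vertex cover of size 3 (every listed pair touches it), so no matching can be larger.

3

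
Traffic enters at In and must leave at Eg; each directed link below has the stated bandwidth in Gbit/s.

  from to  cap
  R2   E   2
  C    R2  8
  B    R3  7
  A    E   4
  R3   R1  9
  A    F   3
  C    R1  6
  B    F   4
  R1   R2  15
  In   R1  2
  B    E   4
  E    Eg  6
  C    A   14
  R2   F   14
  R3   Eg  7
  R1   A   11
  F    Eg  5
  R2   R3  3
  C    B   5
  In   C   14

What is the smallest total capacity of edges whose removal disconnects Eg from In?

Augment In→C→A→F→Eg: bottleneck 3, flow now 3.
Augment In→C→A→E→Eg: bottleneck 4, flow now 7.
Augment In→C→R2→R3→Eg: bottleneck 3, flow now 10.
Augment In→C→R2→F→Eg: bottleneck 2, flow now 12.
Augment In→C→R2→E→Eg: bottleneck 2, flow now 14.
Augment In→R1→A→C→B→R3→Eg: bottleneck 2, flow now 16. (uses reverse residual edge)
No augmenting path remains; maximum flow = 16.
By max-flow min-cut, the minimum cut capacity equals the max flow.
In the residual graph, reachable from In: {In}.
Min-cut edges: In→C (14), In→R1 (2); capacity 14 + 2 = 16.

16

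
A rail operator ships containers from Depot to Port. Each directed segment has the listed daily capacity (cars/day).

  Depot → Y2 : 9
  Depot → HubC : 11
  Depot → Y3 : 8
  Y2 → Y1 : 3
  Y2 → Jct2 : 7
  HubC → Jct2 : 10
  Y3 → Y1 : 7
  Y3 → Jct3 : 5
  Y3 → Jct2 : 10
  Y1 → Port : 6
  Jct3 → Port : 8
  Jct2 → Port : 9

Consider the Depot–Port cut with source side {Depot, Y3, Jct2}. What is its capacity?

41

Edges leaving {Depot, Y3, Jct2}: Depot→Y2 (9), Depot→HubC (11), Y3→Y1 (7), Y3→Jct3 (5), Jct2→Port (9).
Cut capacity = 9 + 11 + 7 + 5 + 9 = 41.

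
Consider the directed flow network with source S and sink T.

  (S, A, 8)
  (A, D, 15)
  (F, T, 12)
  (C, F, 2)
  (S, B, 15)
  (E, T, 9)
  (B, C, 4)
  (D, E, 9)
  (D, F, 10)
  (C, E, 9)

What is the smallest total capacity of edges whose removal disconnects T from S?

12

Augment S→A→D→E→T: bottleneck 8, flow now 8.
Augment S→B→C→E→T: bottleneck 1, flow now 9.
Augment S→B→C→F→T: bottleneck 2, flow now 11.
Augment S→B→C→E→D→F→T: bottleneck 1, flow now 12. (uses reverse residual edge)
No augmenting path remains; maximum flow = 12.
By max-flow min-cut, the minimum cut capacity equals the max flow.
In the residual graph, reachable from S: {S, B}.
Min-cut edges: S→A (8), B→C (4); capacity 8 + 4 = 12.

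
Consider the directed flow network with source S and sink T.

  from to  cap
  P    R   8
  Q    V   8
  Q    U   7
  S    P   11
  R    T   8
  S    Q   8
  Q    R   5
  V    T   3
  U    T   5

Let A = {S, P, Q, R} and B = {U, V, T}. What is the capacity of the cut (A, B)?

23

Edges leaving {S, P, Q, R}: Q→U (7), Q→V (8), R→T (8).
Cut capacity = 7 + 8 + 8 = 23.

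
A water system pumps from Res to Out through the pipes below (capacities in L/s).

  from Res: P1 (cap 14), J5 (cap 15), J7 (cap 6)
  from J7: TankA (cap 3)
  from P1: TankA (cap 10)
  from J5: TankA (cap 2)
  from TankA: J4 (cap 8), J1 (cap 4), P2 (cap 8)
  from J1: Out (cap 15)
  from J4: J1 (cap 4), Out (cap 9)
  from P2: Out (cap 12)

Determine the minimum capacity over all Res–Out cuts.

15

Augment Res→J7→TankA→J1→Out: bottleneck 3, flow now 3.
Augment Res→P1→TankA→J1→Out: bottleneck 1, flow now 4.
Augment Res→P1→TankA→J4→Out: bottleneck 8, flow now 12.
Augment Res→P1→TankA→P2→Out: bottleneck 1, flow now 13.
Augment Res→J5→TankA→P2→Out: bottleneck 2, flow now 15.
No augmenting path remains; maximum flow = 15.
By max-flow min-cut, the minimum cut capacity equals the max flow.
In the residual graph, reachable from Res: {Res, J7, P1, J5}.
Min-cut edges: J7→TankA (3), P1→TankA (10), J5→TankA (2); capacity 3 + 10 + 2 = 15.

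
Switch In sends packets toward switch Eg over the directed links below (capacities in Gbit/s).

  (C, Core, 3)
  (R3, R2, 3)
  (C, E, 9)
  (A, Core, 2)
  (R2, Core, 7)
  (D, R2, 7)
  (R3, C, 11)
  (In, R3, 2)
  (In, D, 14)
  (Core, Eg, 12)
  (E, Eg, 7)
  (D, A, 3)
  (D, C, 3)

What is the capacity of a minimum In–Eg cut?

14

Augment In→R3→R2→Core→Eg: bottleneck 2, flow now 2.
Augment In→D→A→Core→Eg: bottleneck 2, flow now 4.
Augment In→D→R2→Core→Eg: bottleneck 5, flow now 9.
Augment In→D→C→Core→Eg: bottleneck 3, flow now 12.
Augment In→D→R2→R3→C→E→Eg: bottleneck 2, flow now 14. (uses reverse residual edge)
No augmenting path remains; maximum flow = 14.
By max-flow min-cut, the minimum cut capacity equals the max flow.
In the residual graph, reachable from In: {In, D, A}.
Min-cut edges: In→R3 (2), D→R2 (7), D→C (3), A→Core (2); capacity 2 + 7 + 3 + 2 = 14.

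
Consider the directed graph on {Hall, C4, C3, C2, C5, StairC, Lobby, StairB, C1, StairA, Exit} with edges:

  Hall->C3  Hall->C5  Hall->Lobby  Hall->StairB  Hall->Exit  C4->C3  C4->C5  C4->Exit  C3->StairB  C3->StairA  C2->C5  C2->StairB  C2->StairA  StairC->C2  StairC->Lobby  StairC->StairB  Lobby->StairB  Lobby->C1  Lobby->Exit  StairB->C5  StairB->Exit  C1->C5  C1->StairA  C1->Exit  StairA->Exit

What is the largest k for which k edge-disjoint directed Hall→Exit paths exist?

Assign every edge capacity 1; by Menger, the answer equals the max flow.
Path Hall→Exit (+1); total 1.
Path Hall→Lobby→Exit (+1); total 2.
Path Hall→StairB→Exit (+1); total 3.
Path Hall→C3→StairA→Exit (+1); total 4.
No residual Hall→Exit path; max flow = 4.
Certifying cut of size 4: {Hall→C3, Hall→Exit, Hall→Lobby, Hall→StairB}.

4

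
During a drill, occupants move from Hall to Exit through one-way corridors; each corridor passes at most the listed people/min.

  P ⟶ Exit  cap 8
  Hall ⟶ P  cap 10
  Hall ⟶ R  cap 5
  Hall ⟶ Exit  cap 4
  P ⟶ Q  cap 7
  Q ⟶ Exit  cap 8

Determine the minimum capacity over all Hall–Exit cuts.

Augment Hall→Exit: bottleneck 4, flow now 4.
Augment Hall→P→Exit: bottleneck 8, flow now 12.
Augment Hall→P→Q→Exit: bottleneck 2, flow now 14.
No augmenting path remains; maximum flow = 14.
By max-flow min-cut, the minimum cut capacity equals the max flow.
In the residual graph, reachable from Hall: {Hall, R}.
Min-cut edges: Hall→P (10), Hall→Exit (4); capacity 10 + 4 = 14.

14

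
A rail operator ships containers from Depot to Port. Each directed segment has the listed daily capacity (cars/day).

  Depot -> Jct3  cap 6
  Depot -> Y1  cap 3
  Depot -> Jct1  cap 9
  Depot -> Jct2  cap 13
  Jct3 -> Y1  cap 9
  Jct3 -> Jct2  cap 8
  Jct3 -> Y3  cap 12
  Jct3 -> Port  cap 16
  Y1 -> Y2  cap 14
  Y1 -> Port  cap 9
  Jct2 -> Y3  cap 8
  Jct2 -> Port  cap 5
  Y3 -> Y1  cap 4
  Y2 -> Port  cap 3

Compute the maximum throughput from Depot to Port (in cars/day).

18

Augment Depot→Jct3→Port: bottleneck 6, flow now 6.
Augment Depot→Y1→Port: bottleneck 3, flow now 9.
Augment Depot→Jct2→Port: bottleneck 5, flow now 14.
Augment Depot→Jct2→Y3→Y1→Port: bottleneck 4, flow now 18.
No augmenting path remains; maximum flow = 18.
In the residual graph, reachable from Depot: {Depot, Jct1, Jct2, Y3}.
Min-cut edges: Depot→Jct3 (6), Depot→Y1 (3), Jct2→Port (5), Y3→Y1 (4); capacity 6 + 3 + 5 + 4 = 18.
This cut is saturated, so no flow can exceed 18.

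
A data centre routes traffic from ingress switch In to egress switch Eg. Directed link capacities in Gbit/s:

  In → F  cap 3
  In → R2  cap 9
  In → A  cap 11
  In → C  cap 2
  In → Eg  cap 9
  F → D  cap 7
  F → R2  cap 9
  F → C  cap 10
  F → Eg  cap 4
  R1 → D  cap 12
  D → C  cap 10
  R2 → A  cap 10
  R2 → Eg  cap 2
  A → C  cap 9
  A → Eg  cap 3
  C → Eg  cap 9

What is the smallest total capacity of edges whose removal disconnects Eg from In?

Augment In→Eg: bottleneck 9, flow now 9.
Augment In→F→Eg: bottleneck 3, flow now 12.
Augment In→R2→Eg: bottleneck 2, flow now 14.
Augment In→A→Eg: bottleneck 3, flow now 17.
Augment In→C→Eg: bottleneck 2, flow now 19.
Augment In→A→C→Eg: bottleneck 7, flow now 26.
No augmenting path remains; maximum flow = 26.
By max-flow min-cut, the minimum cut capacity equals the max flow.
In the residual graph, reachable from In: {In, R2, A, C}.
Min-cut edges: In→F (3), In→Eg (9), R2→Eg (2), A→Eg (3), C→Eg (9); capacity 3 + 9 + 2 + 3 + 9 = 26.

26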